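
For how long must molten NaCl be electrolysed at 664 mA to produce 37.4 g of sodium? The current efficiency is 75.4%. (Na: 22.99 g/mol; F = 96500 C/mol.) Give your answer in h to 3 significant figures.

87.1 h

n(Na) = 37.4 / 22.99 = 1.627 mol
Na⁺ + e⁻ → Na, so n(e⁻) = 1.627 mol
Q = 1.627 × 96500 / 0.754 = 2.082×10^5 C
t = Q / I = 2.082×10^5 / 0.664 = 3.136×10^5 s = 87.1 h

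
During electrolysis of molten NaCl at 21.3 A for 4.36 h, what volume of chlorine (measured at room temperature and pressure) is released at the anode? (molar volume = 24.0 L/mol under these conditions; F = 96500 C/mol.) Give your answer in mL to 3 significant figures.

Q = 21.3 A × 15696 s = 3.343×10^5 C
Moles of electrons = 3.343×10^5 / 96500 = 3.464 mol
2Cl⁻ → Cl₂ + 2e⁻, so n(Cl₂) = 3.464 / 2 = 1.732 mol
V = 1.732 × 24.0 = 41.57 L
= 41600 mL

41600 mL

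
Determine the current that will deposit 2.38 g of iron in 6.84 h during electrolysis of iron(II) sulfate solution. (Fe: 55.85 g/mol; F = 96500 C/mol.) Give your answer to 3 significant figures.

n(Fe) = 2.38 / 55.85 = 0.04261 mol
Fe²⁺ + 2e⁻ → Fe, so n(e⁻) = 2 × 0.04261 = 0.08522 mol
Q = 0.08522 × 96500 = 8224 C
I = Q / t = 8224 / 24624 s = 0.334 A

0.334 A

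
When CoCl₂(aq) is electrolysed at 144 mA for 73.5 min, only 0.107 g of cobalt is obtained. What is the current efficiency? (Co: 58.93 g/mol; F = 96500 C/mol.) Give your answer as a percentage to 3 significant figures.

Q = 0.144 × 4410 = 635.0 C
n(e⁻) = 635.0 / 96500 = 0.006580 mol
Co²⁺ + 2e⁻ → Co, so theoretical n(Co) = 0.003290 mol → 0.1939 g
Efficiency = 0.107 / 0.1939 = 0.5518 = 55.2%

55.2%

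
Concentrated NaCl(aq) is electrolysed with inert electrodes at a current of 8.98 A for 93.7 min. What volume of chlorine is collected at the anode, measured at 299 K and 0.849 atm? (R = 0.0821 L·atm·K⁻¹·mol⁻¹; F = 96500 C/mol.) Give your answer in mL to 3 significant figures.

7560 mL

Q = 8.98 A × 5622 s = 50490 C
n(e⁻) = Q/F = 50490/96500 = 0.5232 mol
2Cl⁻ → Cl₂ + 2e⁻, so n(Cl₂) = 0.5232 / 2 = 0.2616 mol
V = nRT/P = 0.2616 × 0.0821 × 299 / 0.849 = 7.564 L
= 7560 mL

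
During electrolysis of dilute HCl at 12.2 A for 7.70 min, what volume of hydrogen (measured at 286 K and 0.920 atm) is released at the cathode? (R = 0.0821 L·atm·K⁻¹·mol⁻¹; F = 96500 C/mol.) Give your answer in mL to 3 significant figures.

745 mL

Q = It = 12.2 × 462 = 5636 C
n(e⁻) = Q/F = 5636/96500 = 0.05840 mol
2H⁺ + 2e⁻ → H₂, so n(H₂) = 0.05840 / 2 = 0.02920 mol
V = nRT/P = 0.02920 × 0.0821 × 286 / 0.920 = 0.7453 L
= 745 mL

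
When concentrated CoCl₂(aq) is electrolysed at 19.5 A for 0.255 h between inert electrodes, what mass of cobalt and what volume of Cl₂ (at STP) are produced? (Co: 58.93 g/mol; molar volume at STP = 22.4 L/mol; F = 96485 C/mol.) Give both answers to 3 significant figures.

5.47 g Co; 2.08 L Cl₂

Q = 19.5 × 918 = 17900 C; n(e⁻) = 17900 / 96485 = 0.1855 mol
Cathode: Co²⁺ + 2e⁻ → Co → n(Co) = 0.1855/2 = 0.09275 mol → 5.47 g
Anode: 2Cl⁻ → Cl₂ + 2e⁻ → n(Cl₂) = 0.1855/2 = 0.09275 mol → 2.08 L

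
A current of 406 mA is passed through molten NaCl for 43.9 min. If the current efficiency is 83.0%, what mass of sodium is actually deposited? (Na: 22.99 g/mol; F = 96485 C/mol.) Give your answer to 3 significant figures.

0.211 g

Q = 0.406 × 2634 = 1069 C
n(e⁻) = 1069 / 96485 = 0.01108 mol
Na⁺ + e⁻ → Na, so theoretical m(Na) = 0.01108 × 22.99 = 0.2547 g
Actual mass = 83.0% × 0.2547 = 0.211 g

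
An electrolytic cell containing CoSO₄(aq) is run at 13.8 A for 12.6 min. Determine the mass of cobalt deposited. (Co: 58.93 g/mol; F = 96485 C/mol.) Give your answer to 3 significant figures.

Q = 13.8 A × 756 s = 10430 C
n(e⁻) = Q/F = 10430/96485 = 0.1081 mol
Co²⁺ + 2e⁻ → Co, so n(Co) = 0.1081 / 2 = 0.05405 mol
m = 0.05405 × 58.93 = 3.19 g

3.19 g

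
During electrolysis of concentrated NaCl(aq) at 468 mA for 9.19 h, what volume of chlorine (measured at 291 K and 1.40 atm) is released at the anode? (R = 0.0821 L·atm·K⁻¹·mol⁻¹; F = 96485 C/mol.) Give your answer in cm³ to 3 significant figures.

1370 cm³

Q = 0.468 A × 33084 s = 15480 C
n(e⁻) = Q/F = 15480/96485 = 0.1604 mol
2Cl⁻ → Cl₂ + 2e⁻, so n(Cl₂) = 0.1604 / 2 = 0.08020 mol
V = nRT/P = 0.08020 × 0.0821 × 291 / 1.40 = 1.369 L
= 1370 cm³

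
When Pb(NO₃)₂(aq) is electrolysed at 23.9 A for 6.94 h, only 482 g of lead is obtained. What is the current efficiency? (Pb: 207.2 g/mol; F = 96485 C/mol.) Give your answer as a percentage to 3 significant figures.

Q = 23.9 × 24984 = 5.971×10^5 C
n(e⁻) = 5.971×10^5 / 96485 = 6.189 mol
Pb²⁺ + 2e⁻ → Pb, so theoretical n(Pb) = 3.095 mol → 641.3 g
Efficiency = 482 / 641.3 = 0.7516 = 75.2%

75.2%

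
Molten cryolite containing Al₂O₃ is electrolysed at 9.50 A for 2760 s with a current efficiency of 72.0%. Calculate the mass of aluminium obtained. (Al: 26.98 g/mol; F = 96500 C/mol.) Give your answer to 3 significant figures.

Q = 9.50 × 2760 = 26220 C
n(e⁻) = 26220 / 96500 = 0.2717 mol
Al³⁺ + 3e⁻ → Al, so theoretical m(Al) = 0.09057 × 26.98 = 2.444 g
Actual mass = 72.0% × 2.444 = 1.76 g

1.76 g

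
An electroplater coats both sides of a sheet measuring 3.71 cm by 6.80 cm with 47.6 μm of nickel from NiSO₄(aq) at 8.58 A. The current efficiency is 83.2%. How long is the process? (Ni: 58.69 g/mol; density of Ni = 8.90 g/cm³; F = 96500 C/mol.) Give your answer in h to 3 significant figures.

0.274 h

Plated area = 2 × 3.71 × 6.80 = 50.46 cm²
Volume = 50.46 × 47.6×10⁻⁴ cm = 0.2402 cm³
m(Ni) = 0.2402 × 8.90 = 2.138 g
n(Ni) = 2.138 / 58.69 = 0.03643 mol; n(e⁻) = 2 × 0.03643 = 0.07286 mol
Q = 0.07286 × 96500 / 0.832 = 8451 C
t = 8451 / 8.58 = 985.0 s = 0.274 h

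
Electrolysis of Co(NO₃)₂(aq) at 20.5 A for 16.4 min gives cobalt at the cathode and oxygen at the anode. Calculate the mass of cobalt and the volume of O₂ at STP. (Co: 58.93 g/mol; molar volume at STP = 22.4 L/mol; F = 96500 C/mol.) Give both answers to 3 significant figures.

Q = 20.5 × 984 = 20170 C; n(e⁻) = 20170 / 96500 = 0.2090 mol
Cathode: Co²⁺ + 2e⁻ → Co → n(Co) = 0.2090/2 = 0.1045 mol → 6.16 g
Anode: 2H₂O → O₂ + 4H⁺ + 4e⁻ → n(O₂) = 0.2090/4 = 0.05225 mol → 1.17 L

6.16 g Co; 1.17 L O₂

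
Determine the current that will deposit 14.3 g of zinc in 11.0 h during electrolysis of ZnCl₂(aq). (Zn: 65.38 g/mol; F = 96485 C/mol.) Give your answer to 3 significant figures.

n(Zn) = 14.3 / 65.38 = 0.2187 mol
Zn²⁺ + 2e⁻ → Zn, so n(e⁻) = 2 × 0.2187 = 0.4374 mol
Q = 0.4374 × 96485 = 42200 C
I = Q / t = 42200 / 39600 s = 1.07 A

1.07 A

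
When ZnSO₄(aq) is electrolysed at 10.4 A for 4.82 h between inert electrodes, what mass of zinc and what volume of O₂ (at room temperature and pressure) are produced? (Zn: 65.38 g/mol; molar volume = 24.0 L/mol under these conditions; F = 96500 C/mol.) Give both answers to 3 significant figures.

61.1 g Zn; 11.2 L O₂

Q = 10.4 × 17352 = 1.805×10^5 C; n(e⁻) = 1.805×10^5 / 96500 = 1.870 mol
Cathode: Zn²⁺ + 2e⁻ → Zn → n(Zn) = 1.870/2 = 0.9350 mol → 61.1 g
Anode: 2H₂O → O₂ + 4H⁺ + 4e⁻ → n(O₂) = 1.870/4 = 0.4675 mol → 11.2 L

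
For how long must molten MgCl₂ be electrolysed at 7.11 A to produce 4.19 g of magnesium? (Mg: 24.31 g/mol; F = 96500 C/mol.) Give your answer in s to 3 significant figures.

n(Mg) = 4.19 / 24.31 = 0.1724 mol
Mg²⁺ + 2e⁻ → Mg, so n(e⁻) = 2 × 0.1724 = 0.3448 mol
Q = 0.3448 × 96500 = 33270 C
t = Q / I = 33270 / 7.11 = 4679 s

4680 s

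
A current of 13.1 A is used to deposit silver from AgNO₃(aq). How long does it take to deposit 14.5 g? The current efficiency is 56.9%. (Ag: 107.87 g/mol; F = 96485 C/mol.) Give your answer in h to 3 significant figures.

0.483 h

n(Ag) = 14.5 / 107.87 = 0.1344 mol
Ag⁺ + e⁻ → Ag, so n(e⁻) = 0.1344 mol
Q = 0.1344 × 96485 / 0.569 = 22790 C
t = Q / I = 22790 / 13.1 = 1740 s = 0.483 h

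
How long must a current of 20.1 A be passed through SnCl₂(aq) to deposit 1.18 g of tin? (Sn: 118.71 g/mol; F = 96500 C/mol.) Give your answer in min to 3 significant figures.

1.59 min

n(Sn) = 1.18 / 118.71 = 0.009940 mol
Sn²⁺ + 2e⁻ → Sn, so n(e⁻) = 2 × 0.009940 = 0.01988 mol
Q = 0.01988 × 96500 = 1918 C
t = Q / I = 1918 / 20.1 = 95.42 s = 1.59 min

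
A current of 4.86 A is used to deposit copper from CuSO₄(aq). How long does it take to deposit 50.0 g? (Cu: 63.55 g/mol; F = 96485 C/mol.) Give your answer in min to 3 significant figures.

521 min

n(Cu) = 50.0 / 63.55 = 0.7868 mol
Cu²⁺ + 2e⁻ → Cu, so n(e⁻) = 2 × 0.7868 = 1.574 mol
Q = 1.574 × 96485 = 1.519×10^5 C
t = Q / I = 1.519×10^5 / 4.86 = 31260 s = 521 min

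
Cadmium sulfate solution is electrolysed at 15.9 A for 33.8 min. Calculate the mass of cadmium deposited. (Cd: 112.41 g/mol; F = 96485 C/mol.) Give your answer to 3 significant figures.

Q = 15.9 A × 2028 s = 32250 C
Moles of electrons = 32250 / 96485 = 0.3342 mol
Cd²⁺ + 2e⁻ → Cd, so n(Cd) = 0.3342 / 2 = 0.1671 mol
m = 0.1671 × 112.41 = 18.8 g

18.8 g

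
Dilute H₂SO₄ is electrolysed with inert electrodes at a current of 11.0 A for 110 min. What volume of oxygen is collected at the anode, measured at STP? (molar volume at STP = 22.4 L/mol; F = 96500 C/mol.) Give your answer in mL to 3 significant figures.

4210 mL

Q = It = 11.0 × 6600 = 72600 C
n(e⁻) = 72600 / 96500 = 0.7523 mol
2H₂O → O₂ + 4H⁺ + 4e⁻, so n(O₂) = 0.7523 / 4 = 0.1881 mol
V = 0.1881 × 22.4 = 4.213 L
= 4210 mL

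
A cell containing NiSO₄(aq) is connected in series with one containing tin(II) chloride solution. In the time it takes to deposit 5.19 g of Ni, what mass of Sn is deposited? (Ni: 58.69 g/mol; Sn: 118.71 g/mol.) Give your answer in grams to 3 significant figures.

10.5 g

n(Ni) = 5.19 / 58.69 = 0.08843 mol
Ni²⁺ + 2e⁻ → Ni, so n(e⁻) = 2 × 0.08843 = 0.1769 mol
Since the cells are in series, n(e⁻) in the Sn cell is also 0.1769 mol.
Sn²⁺ + 2e⁻ → Sn, so n(Sn) = 0.1769 / 2 = 0.08845 mol
m(Sn) = 0.08845 × 118.71 = 10.5 g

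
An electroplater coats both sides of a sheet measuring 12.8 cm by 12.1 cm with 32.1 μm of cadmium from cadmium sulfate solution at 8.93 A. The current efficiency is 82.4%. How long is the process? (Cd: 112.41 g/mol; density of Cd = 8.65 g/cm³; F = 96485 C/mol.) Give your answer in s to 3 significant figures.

2010 s

Plated area = 2 × 12.8 × 12.1 = 309.8 cm²
Volume = 309.8 × 32.1×10⁻⁴ cm = 0.9945 cm³
m(Cd) = 0.9945 × 8.65 = 8.602 g
n(Cd) = 8.602 / 112.41 = 0.07652 mol; n(e⁻) = 2 × 0.07652 = 0.1530 mol
Q = 0.1530 × 96485 / 0.824 = 17920 C
t = 17920 / 8.93 = 2007 s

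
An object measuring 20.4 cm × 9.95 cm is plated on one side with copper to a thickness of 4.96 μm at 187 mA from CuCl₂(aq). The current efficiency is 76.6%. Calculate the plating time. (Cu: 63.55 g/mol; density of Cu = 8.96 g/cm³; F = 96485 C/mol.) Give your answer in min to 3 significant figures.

Plated area = 20.4 × 9.95 = 203.0 cm²
Volume = 203.0 × 4.96×10⁻⁴ cm = 0.1007 cm³
m(Cu) = 0.1007 × 8.96 = 0.9023 g
n(Cu) = 0.9023 / 63.55 = 0.01420 mol; n(e⁻) = 2 × 0.01420 = 0.02840 mol
Q = 0.02840 × 96485 / 0.766 = 3577 C
t = 3577 / 0.187 = 19130 s = 319 min

319 min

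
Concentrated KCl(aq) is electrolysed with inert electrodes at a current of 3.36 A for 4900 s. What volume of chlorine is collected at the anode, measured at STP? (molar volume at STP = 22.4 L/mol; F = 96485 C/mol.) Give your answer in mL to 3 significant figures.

1910 mL

Q = 3.36 A × 4900 s = 16460 C
n(e⁻) = 16460 / 96485 = 0.1706 mol
2Cl⁻ → Cl₂ + 2e⁻, so n(Cl₂) = 0.1706 / 2 = 0.08530 mol
V = 0.08530 × 22.4 = 1.911 L
= 1910 mL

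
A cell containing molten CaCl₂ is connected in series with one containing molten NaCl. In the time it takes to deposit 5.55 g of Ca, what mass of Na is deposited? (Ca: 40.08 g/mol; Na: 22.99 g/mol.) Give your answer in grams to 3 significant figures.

6.37 g

n(Ca) = 5.55 / 40.08 = 0.1385 mol
Ca²⁺ + 2e⁻ → Ca, so n(e⁻) = 2 × 0.1385 = 0.2770 mol
The cells are in series, so the same charge (and hence the same n(e⁻) = 0.2770 mol) passes through both.
Na⁺ + e⁻ → Na, so n(Na) = 0.2770 mol
m(Na) = 0.2770 × 22.99 = 6.37 g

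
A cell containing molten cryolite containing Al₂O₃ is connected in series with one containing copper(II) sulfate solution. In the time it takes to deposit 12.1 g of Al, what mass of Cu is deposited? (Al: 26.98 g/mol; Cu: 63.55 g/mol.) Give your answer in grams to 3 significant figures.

n(Al) = 12.1 / 26.98 = 0.4485 mol
Al³⁺ + 3e⁻ → Al, so n(e⁻) = 3 × 0.4485 = 1.346 mol
In series, the same 1.346 mol of electrons flows through the second cell.
Cu²⁺ + 2e⁻ → Cu, so n(Cu) = 1.346 / 2 = 0.6730 mol
m(Cu) = 0.6730 × 63.55 = 42.8 g

42.8 g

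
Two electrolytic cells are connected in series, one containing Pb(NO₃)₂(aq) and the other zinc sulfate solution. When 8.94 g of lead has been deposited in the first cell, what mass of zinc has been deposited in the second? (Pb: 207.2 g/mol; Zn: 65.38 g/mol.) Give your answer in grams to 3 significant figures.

2.82 g

n(Pb) = 8.94 / 207.2 = 0.04315 mol
Pb²⁺ + 2e⁻ → Pb, so n(e⁻) = 2 × 0.04315 = 0.08630 mol
Same current for the same time ⇒ same n(e⁻) = 0.08630 mol in both cells.
Zn²⁺ + 2e⁻ → Zn, so n(Zn) = 0.08630 / 2 = 0.04315 mol
m(Zn) = 0.04315 × 65.38 = 2.82 g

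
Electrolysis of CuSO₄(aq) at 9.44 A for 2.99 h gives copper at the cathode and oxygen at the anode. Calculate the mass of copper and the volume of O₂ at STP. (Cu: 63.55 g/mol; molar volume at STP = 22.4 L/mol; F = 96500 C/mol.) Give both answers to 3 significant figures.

33.5 g Cu; 5.90 L O₂

Q = 9.44 × 10764 = 1.016×10^5 C; n(e⁻) = 1.016×10^5 / 96500 = 1.053 mol
Cathode: Cu²⁺ + 2e⁻ → Cu → n(Cu) = 1.053/2 = 0.5265 mol → 33.5 g
Anode: 2H₂O → O₂ + 4H⁺ + 4e⁻ → n(O₂) = 1.053/4 = 0.2633 mol → 5.90 L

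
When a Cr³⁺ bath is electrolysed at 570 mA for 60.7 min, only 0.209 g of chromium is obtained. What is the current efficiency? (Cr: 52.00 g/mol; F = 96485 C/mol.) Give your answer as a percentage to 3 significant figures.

Q = 0.570 × 3642 = 2076 C
n(e⁻) = 2076 / 96485 = 0.02152 mol
Cr³⁺ + 3e⁻ → Cr, so theoretical n(Cr) = 0.007173 mol → 0.3730 g
Efficiency = 0.209 / 0.3730 = 0.5603 = 56.0%

56.0%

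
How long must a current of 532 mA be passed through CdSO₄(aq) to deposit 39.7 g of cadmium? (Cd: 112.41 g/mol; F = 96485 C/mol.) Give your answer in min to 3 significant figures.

n(Cd) = 39.7 / 112.41 = 0.3532 mol
Cd²⁺ + 2e⁻ → Cd, so n(e⁻) = 2 × 0.3532 = 0.7064 mol
Q = 0.7064 × 96485 = 68160 C
t = Q / I = 68160 / 0.532 = 1.281×10^5 s = 2140 min

2140 min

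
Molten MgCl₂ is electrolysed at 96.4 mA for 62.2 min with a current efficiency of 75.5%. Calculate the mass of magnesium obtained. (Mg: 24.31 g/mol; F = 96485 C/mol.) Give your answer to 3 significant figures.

0.0342 g

Q = 0.0964 × 3732 = 359.8 C
n(e⁻) = 359.8 / 96485 = 0.003729 mol
Mg²⁺ + 2e⁻ → Mg, so theoretical m(Mg) = 0.001865 × 24.31 = 0.04534 g
Actual mass = 75.5% × 0.04534 = 0.0342 g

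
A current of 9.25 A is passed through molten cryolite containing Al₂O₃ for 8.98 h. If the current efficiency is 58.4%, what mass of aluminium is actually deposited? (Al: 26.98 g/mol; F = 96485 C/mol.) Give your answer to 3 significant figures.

Q = 9.25 × 32328 = 2.990×10^5 C
n(e⁻) = 2.990×10^5 / 96485 = 3.099 mol
Al³⁺ + 3e⁻ → Al, so theoretical m(Al) = 1.033 × 26.98 = 27.87 g
Actual mass = 58.4% × 27.87 = 16.3 g

16.3 g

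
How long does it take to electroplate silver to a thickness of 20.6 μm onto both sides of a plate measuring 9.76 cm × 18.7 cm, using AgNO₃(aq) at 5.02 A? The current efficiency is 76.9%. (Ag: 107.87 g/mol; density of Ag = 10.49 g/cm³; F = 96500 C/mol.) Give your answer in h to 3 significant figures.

Plated area = 2 × 9.76 × 18.7 = 365.0 cm²
Volume = 365.0 × 20.6×10⁻⁴ cm = 0.7519 cm³
m(Ag) = 0.7519 × 10.49 = 7.887 g
n(Ag) = 7.887 / 107.87 = 0.07312 mol; n(e⁻) = 0.07312 mol
Q = 0.07312 × 96500 / 0.769 = 9176 C
t = 9176 / 5.02 = 1828 s = 0.508 h

0.508 h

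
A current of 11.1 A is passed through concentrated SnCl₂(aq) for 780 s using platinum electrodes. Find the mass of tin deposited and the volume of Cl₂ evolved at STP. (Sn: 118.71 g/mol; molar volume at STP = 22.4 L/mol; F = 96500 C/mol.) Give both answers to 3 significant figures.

5.33 g Sn; 1.00 L Cl₂

Q = 11.1 × 780 = 8658 C; n(e⁻) = 8658 / 96500 = 0.08972 mol
Cathode: Sn²⁺ + 2e⁻ → Sn → n(Sn) = 0.08972/2 = 0.04486 mol → 5.33 g
Anode: 2Cl⁻ → Cl₂ + 2e⁻ → n(Cl₂) = 0.08972/2 = 0.04486 mol → 1.00 L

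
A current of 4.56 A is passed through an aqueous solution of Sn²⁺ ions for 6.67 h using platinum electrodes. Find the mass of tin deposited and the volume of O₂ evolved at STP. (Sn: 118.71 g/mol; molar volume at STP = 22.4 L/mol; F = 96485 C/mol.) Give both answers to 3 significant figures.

67.4 g Sn; 6.36 L O₂

Q = 4.56 × 24012 = 1.095×10^5 C; n(e⁻) = 1.095×10^5 / 96485 = 1.135 mol
Cathode: Sn²⁺ + 2e⁻ → Sn → n(Sn) = 1.135/2 = 0.5675 mol → 67.4 g
Anode: 2H₂O → O₂ + 4H⁺ + 4e⁻ → n(O₂) = 1.135/4 = 0.2838 mol → 6.36 L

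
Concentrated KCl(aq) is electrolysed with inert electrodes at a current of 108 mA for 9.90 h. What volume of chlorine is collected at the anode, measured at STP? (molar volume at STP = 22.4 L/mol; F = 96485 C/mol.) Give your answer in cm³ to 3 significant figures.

447 cm³

Q = It = 0.108 × 35640 = 3849 C
Moles of electrons = 3849 / 96485 = 0.03989 mol
2Cl⁻ → Cl₂ + 2e⁻, so n(Cl₂) = 0.03989 / 2 = 0.01995 mol
V = 0.01995 × 22.4 = 0.4469 L
= 447 cm³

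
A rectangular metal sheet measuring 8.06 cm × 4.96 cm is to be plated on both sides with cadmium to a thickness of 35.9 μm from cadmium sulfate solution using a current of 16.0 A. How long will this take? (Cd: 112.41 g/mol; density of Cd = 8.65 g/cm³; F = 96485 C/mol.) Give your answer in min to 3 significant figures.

Plated area = 2 × 8.06 × 4.96 = 79.96 cm²
Volume = 79.96 × 35.9×10⁻⁴ cm = 0.2871 cm³
m(Cd) = 0.2871 × 8.65 = 2.483 g
n(Cd) = 2.483 / 112.41 = 0.02209 mol; n(e⁻) = 2 × 0.02209 = 0.04418 mol
Q = 0.04418 × 96485 = 4263 C
t = 4263 / 16.0 = 266.4 s = 4.44 min

4.44 min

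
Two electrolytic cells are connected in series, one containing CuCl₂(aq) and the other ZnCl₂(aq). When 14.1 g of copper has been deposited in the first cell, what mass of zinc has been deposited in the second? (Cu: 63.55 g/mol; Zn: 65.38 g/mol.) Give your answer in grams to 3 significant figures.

n(Cu) = 14.1 / 63.55 = 0.2219 mol
Cu²⁺ + 2e⁻ → Cu, so n(e⁻) = 2 × 0.2219 = 0.4438 mol
The cells are in series, so the same charge (and hence the same n(e⁻) = 0.4438 mol) passes through both.
Zn²⁺ + 2e⁻ → Zn, so n(Zn) = 0.4438 / 2 = 0.2219 mol
m(Zn) = 0.2219 × 65.38 = 14.5 g

14.5 g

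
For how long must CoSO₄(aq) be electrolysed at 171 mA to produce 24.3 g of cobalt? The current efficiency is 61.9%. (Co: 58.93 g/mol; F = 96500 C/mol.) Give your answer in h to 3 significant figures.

209 h

n(Co) = 24.3 / 58.93 = 0.4124 mol
Co²⁺ + 2e⁻ → Co, so n(e⁻) = 2 × 0.4124 = 0.8248 mol
Q = 0.8248 × 96500 / 0.619 = 1.286×10^5 C
t = Q / I = 1.286×10^5 / 0.171 = 7.520×10^5 s = 209 h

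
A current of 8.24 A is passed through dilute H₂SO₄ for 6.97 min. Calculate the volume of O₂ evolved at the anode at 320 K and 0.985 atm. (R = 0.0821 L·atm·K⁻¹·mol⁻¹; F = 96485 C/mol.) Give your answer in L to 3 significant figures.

0.238 L

Q = 8.24 A × 418.2 s = 3446 C
n(e⁻) = Q/F = 3446/96485 = 0.03572 mol
2H₂O → O₂ + 4H⁺ + 4e⁻, so n(O₂) = 0.03572 / 4 = 0.008930 mol
V = nRT/P = 0.008930 × 0.0821 × 320 / 0.985 = 0.2382 L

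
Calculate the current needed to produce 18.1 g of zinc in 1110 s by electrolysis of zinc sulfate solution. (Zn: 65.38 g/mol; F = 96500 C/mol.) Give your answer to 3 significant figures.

n(Zn) = 18.1 / 65.38 = 0.2768 mol
Zn²⁺ + 2e⁻ → Zn, so n(e⁻) = 2 × 0.2768 = 0.5536 mol
Q = 0.5536 × 96500 = 53420 C
I = Q / t = 53420 / 1110 s = 48.1 A

48.1 A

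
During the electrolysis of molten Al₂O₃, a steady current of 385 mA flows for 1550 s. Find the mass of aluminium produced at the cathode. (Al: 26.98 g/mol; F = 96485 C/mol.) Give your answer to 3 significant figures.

0.0556 g

Q = 0.385 A × 1550 s = 596.8 C
Moles of electrons = 596.8 / 96485 = 0.006185 mol
Al³⁺ + 3e⁻ → Al, so n(Al) = 0.006185 / 3 = 0.002062 mol
m = 0.002062 × 26.98 = 0.0556 g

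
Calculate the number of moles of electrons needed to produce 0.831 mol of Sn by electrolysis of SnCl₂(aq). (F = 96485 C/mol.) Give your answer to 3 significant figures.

1.66 mol

Sn²⁺ + 2e⁻ → Sn, so n(e⁻) = 2 × 0.831 = 1.662 mol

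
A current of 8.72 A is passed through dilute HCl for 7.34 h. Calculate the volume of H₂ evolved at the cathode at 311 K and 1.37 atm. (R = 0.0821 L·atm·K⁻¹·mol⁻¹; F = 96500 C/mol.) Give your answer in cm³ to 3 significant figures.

22300 cm³

Q = It = 8.72 × 26424 = 2.304×10^5 C
n(e⁻) = 2.304×10^5 / 96500 = 2.388 mol
2H⁺ + 2e⁻ → H₂, so n(H₂) = 2.388 / 2 = 1.194 mol
V = nRT/P = 1.194 × 0.0821 × 311 / 1.37 = 22.25 L
= 22300 cm³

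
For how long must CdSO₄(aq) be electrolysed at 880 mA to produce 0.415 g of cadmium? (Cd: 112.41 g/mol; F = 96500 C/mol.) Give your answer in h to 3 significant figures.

n(Cd) = 0.415 / 112.41 = 0.003692 mol
Cd²⁺ + 2e⁻ → Cd, so n(e⁻) = 2 × 0.003692 = 0.007384 mol
Q = 0.007384 × 96500 = 712.6 C
t = Q / I = 712.6 / 0.880 = 809.8 s = 0.225 h

0.225 h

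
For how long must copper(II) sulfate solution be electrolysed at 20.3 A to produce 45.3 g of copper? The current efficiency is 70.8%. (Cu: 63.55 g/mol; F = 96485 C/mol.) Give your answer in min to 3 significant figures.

160 min

n(Cu) = 45.3 / 63.55 = 0.7128 mol
Cu²⁺ + 2e⁻ → Cu, so n(e⁻) = 2 × 0.7128 = 1.426 mol
Q = 1.426 × 96485 / 0.708 = 1.943×10^5 C
t = Q / I = 1.943×10^5 / 20.3 = 9571 s = 160 min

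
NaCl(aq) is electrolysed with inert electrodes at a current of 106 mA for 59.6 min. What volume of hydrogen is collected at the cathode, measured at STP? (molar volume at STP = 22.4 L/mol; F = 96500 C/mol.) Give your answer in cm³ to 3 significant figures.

44.0 cm³

Charge passed = 0.106 × 3576 = 379.1 C
n(e⁻) = Q/F = 379.1/96500 = 0.003928 mol
2H⁺ + 2e⁻ → H₂, so n(H₂) = 0.003928 / 2 = 0.001964 mol
V = 0.001964 × 22.4 = 0.04399 L
= 44.0 cm³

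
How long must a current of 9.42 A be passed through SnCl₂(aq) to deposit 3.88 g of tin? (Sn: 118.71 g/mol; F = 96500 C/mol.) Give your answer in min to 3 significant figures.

11.2 min

n(Sn) = 3.88 / 118.71 = 0.03268 mol
Sn²⁺ + 2e⁻ → Sn, so n(e⁻) = 2 × 0.03268 = 0.06536 mol
Q = 0.06536 × 96500 = 6307 C
t = Q / I = 6307 / 9.42 = 669.5 s = 11.2 min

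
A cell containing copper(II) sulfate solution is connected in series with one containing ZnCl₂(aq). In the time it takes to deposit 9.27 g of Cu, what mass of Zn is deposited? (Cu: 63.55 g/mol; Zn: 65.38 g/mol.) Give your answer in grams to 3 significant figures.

9.54 g

n(Cu) = 9.27 / 63.55 = 0.1459 mol
Cu²⁺ + 2e⁻ → Cu, so n(e⁻) = 2 × 0.1459 = 0.2918 mol
The cells are in series, so the same charge (and hence the same n(e⁻) = 0.2918 mol) passes through both.
Zn²⁺ + 2e⁻ → Zn, so n(Zn) = 0.2918 / 2 = 0.1459 mol
m(Zn) = 0.1459 × 65.38 = 9.54 g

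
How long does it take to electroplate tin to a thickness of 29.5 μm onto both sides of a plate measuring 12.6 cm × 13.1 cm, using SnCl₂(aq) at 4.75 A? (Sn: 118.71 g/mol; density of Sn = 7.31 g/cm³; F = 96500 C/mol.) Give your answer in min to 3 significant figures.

40.6 min

Plated area = 2 × 12.6 × 13.1 = 330.1 cm²
Volume = 330.1 × 29.5×10⁻⁴ cm = 0.9738 cm³
m(Sn) = 0.9738 × 7.31 = 7.118 g
n(Sn) = 7.118 / 118.71 = 0.05996 mol; n(e⁻) = 2 × 0.05996 = 0.1199 mol
Q = 0.1199 × 96500 = 11570 C
t = 11570 / 4.75 = 2436 s = 40.6 min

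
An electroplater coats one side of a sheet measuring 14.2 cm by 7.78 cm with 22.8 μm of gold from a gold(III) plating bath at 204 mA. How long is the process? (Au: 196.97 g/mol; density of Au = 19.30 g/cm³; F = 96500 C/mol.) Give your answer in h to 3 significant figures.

9.73 h

Plated area = 14.2 × 7.78 = 110.5 cm²
Volume = 110.5 × 22.8×10⁻⁴ cm = 0.2519 cm³
m(Au) = 0.2519 × 19.30 = 4.862 g
n(Au) = 4.862 / 196.97 = 0.02468 mol; n(e⁻) = 3 × 0.02468 = 0.07404 mol
Q = 0.07404 × 96500 = 7145 C
t = 7145 / 0.204 = 35020 s = 9.73 h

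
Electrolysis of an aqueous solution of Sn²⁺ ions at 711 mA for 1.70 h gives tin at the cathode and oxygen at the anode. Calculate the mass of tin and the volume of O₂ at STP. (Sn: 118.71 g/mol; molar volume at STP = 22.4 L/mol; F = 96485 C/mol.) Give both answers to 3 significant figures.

2.68 g Sn; 0.253 L O₂

Q = 0.711 × 6120 = 4351 C; n(e⁻) = 4351 / 96485 = 0.04510 mol
Cathode: Sn²⁺ + 2e⁻ → Sn → n(Sn) = 0.04510/2 = 0.02255 mol → 2.68 g
Anode: 2H₂O → O₂ + 4H⁺ + 4e⁻ → n(O₂) = 0.04510/4 = 0.01128 mol → 0.253 L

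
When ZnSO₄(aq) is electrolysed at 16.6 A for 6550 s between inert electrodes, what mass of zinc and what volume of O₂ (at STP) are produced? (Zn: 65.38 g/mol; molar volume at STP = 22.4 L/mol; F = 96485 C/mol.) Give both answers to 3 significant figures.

Q = 16.6 × 6550 = 1.087×10^5 C; n(e⁻) = 1.087×10^5 / 96485 = 1.127 mol
Cathode: Zn²⁺ + 2e⁻ → Zn → n(Zn) = 1.127/2 = 0.5635 mol → 36.8 g
Anode: 2H₂O → O₂ + 4H⁺ + 4e⁻ → n(O₂) = 1.127/4 = 0.2818 mol → 6.31 L

36.8 g Zn; 6.31 L O₂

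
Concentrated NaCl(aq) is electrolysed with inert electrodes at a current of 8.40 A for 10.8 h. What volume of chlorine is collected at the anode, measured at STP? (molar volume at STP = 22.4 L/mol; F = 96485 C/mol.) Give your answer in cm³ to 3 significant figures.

37900 cm³

Charge passed = 8.40 × 38880 = 3.266×10^5 C
n(e⁻) = Q/F = 3.266×10^5/96485 = 3.385 mol
2Cl⁻ → Cl₂ + 2e⁻, so n(Cl₂) = 3.385 / 2 = 1.693 mol
V = 1.693 × 22.4 = 37.92 L
= 37900 cm³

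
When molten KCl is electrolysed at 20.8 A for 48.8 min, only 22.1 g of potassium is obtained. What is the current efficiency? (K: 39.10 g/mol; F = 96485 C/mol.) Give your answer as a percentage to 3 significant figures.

89.5%

Q = 20.8 × 2928 = 60900 C
n(e⁻) = 60900 / 96485 = 0.6312 mol
K⁺ + e⁻ → K, so theoretical n(K) = 0.6312 mol → 24.68 g
Efficiency = 22.1 / 24.68 = 0.8955 = 89.5%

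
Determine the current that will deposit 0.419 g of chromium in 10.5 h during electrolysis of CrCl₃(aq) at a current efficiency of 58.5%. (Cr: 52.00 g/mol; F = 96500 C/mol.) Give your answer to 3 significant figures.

0.105 A

n(Cr) = 0.419 / 52.00 = 0.008058 mol
Cr³⁺ + 3e⁻ → Cr, so n(e⁻) = 3 × 0.008058 = 0.02417 mol
Q = 0.02417 × 96500 / 0.585 = 3987 C
I = Q / t = 3987 / 37800 s = 0.105 A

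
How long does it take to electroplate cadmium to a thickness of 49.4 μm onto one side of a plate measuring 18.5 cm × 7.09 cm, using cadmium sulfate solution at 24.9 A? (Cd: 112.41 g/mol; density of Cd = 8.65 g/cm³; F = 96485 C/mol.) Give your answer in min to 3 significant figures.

6.44 min

Plated area = 18.5 × 7.09 = 131.2 cm²
Volume = 131.2 × 49.4×10⁻⁴ cm = 0.6481 cm³
m(Cd) = 0.6481 × 8.65 = 5.606 g
n(Cd) = 5.606 / 112.41 = 0.04987 mol; n(e⁻) = 2 × 0.04987 = 0.09974 mol
Q = 0.09974 × 96485 = 9623 C
t = 9623 / 24.9 = 386.5 s = 6.44 min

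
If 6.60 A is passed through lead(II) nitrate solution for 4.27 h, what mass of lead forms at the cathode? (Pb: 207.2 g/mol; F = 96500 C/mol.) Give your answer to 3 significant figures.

Q = It = 6.60 × 15372 = 1.015×10^5 C
n(e⁻) = 1.015×10^5 / 96500 = 1.052 mol
Pb²⁺ + 2e⁻ → Pb, so n(Pb) = 1.052 / 2 = 0.5260 mol
m = 0.5260 × 207.2 = 109 g

109 g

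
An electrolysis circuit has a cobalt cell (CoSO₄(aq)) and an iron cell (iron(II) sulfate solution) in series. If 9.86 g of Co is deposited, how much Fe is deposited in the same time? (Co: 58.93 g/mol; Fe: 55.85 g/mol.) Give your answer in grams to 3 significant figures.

9.34 g

n(Co) = 9.86 / 58.93 = 0.1673 mol
Co²⁺ + 2e⁻ → Co, so n(e⁻) = 2 × 0.1673 = 0.3346 mol
The cells are in series, so the same charge (and hence the same n(e⁻) = 0.3346 mol) passes through both.
Fe²⁺ + 2e⁻ → Fe, so n(Fe) = 0.3346 / 2 = 0.1673 mol
m(Fe) = 0.1673 × 55.85 = 9.34 g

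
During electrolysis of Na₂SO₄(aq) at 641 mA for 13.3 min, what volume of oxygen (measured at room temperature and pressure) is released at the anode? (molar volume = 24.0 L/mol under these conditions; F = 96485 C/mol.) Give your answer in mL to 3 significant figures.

31.8 mL

Q = 0.641 A × 798 s = 511.5 C
Moles of electrons = 511.5 / 96485 = 0.005301 mol
2H₂O → O₂ + 4H⁺ + 4e⁻, so n(O₂) = 0.005301 / 4 = 0.001325 mol
V = 0.001325 × 24.0 = 0.03180 L
= 31.8 mL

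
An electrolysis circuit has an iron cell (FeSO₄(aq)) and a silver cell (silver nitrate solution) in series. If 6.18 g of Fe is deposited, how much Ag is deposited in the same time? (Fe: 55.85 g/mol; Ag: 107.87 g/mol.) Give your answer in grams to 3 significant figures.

n(Fe) = 6.18 / 55.85 = 0.1107 mol
Fe²⁺ + 2e⁻ → Fe, so n(e⁻) = 2 × 0.1107 = 0.2214 mol
Since the cells are in series, n(e⁻) in the Ag cell is also 0.2214 mol.
Ag⁺ + e⁻ → Ag, so n(Ag) = 0.2214 mol
m(Ag) = 0.2214 × 107.87 = 23.9 g

23.9 g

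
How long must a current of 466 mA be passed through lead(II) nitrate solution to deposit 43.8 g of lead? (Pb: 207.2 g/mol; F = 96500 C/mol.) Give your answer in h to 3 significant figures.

24.3 h

n(Pb) = 43.8 / 207.2 = 0.2114 mol
Pb²⁺ + 2e⁻ → Pb, so n(e⁻) = 2 × 0.2114 = 0.4228 mol
Q = 0.4228 × 96500 = 40800 C
t = Q / I = 40800 / 0.466 = 87550 s = 24.3 h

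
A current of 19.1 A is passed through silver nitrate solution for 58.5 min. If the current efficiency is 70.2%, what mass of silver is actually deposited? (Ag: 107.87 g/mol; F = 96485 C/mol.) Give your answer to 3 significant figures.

52.6 g

Q = 19.1 × 3510 = 67040 C
n(e⁻) = 67040 / 96485 = 0.6948 mol
Ag⁺ + e⁻ → Ag, so theoretical m(Ag) = 0.6948 × 107.87 = 74.95 g
Actual mass = 70.2% × 74.95 = 52.6 g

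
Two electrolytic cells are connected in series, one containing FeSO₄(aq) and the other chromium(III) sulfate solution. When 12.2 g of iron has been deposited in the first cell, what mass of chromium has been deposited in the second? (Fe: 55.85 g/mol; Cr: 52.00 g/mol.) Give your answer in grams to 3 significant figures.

n(Fe) = 12.2 / 55.85 = 0.2184 mol
Fe²⁺ + 2e⁻ → Fe, so n(e⁻) = 2 × 0.2184 = 0.4368 mol
Since the cells are in series, n(e⁻) in the Cr cell is also 0.4368 mol.
Cr³⁺ + 3e⁻ → Cr, so n(Cr) = 0.4368 / 3 = 0.1456 mol
m(Cr) = 0.1456 × 52.00 = 7.57 g

7.57 g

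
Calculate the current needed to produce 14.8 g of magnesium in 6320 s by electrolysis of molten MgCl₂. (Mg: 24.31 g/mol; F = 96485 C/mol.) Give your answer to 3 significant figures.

n(Mg) = 14.8 / 24.31 = 0.6088 mol
Mg²⁺ + 2e⁻ → Mg, so n(e⁻) = 2 × 0.6088 = 1.218 mol
Q = 1.218 × 96485 = 1.175×10^5 C
I = Q / t = 1.175×10^5 / 6320 s = 18.6 A

18.6 A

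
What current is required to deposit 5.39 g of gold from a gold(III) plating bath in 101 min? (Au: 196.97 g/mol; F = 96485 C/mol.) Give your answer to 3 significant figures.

n(Au) = 5.39 / 196.97 = 0.02736 mol
Au³⁺ + 3e⁻ → Au, so n(e⁻) = 3 × 0.02736 = 0.08208 mol
Q = 0.08208 × 96485 = 7919 C
I = Q / t = 7919 / 6060 s = 1.31 A

1.31 A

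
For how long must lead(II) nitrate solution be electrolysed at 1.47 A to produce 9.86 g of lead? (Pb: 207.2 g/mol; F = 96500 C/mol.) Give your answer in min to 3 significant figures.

n(Pb) = 9.86 / 207.2 = 0.04759 mol
Pb²⁺ + 2e⁻ → Pb, so n(e⁻) = 2 × 0.04759 = 0.09518 mol
Q = 0.09518 × 96500 = 9185 C
t = Q / I = 9185 / 1.47 = 6248 s = 104 min

104 min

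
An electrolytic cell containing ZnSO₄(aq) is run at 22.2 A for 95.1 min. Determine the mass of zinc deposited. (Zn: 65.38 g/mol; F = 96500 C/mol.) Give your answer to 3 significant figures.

Q = 22.2 A × 5706 s = 1.267×10^5 C
Moles of electrons = 1.267×10^5 / 96500 = 1.313 mol
Zn²⁺ + 2e⁻ → Zn, so n(Zn) = 1.313 / 2 = 0.6565 mol
m = 0.6565 × 65.38 = 42.9 g

42.9 g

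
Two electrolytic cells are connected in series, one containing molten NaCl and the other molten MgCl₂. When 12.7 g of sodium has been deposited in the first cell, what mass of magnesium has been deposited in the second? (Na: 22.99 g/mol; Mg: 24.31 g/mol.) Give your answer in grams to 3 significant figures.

6.71 g

n(Na) = 12.7 / 22.99 = 0.5524 mol
Na⁺ + e⁻ → Na, so n(e⁻) = 0.5524 mol
The cells are in series, so the same charge (and hence the same n(e⁻) = 0.5524 mol) passes through both.
Mg²⁺ + 2e⁻ → Mg, so n(Mg) = 0.5524 / 2 = 0.2762 mol
m(Mg) = 0.2762 × 24.31 = 6.71 g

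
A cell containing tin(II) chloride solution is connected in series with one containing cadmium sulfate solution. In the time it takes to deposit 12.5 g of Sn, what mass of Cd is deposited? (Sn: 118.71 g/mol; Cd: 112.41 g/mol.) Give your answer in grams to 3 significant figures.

n(Sn) = 12.5 / 118.71 = 0.1053 mol
Sn²⁺ + 2e⁻ → Sn, so n(e⁻) = 2 × 0.1053 = 0.2106 mol
Same current for the same time ⇒ same n(e⁻) = 0.2106 mol in both cells.
Cd²⁺ + 2e⁻ → Cd, so n(Cd) = 0.2106 / 2 = 0.1053 mol
m(Cd) = 0.1053 × 112.41 = 11.8 g

11.8 g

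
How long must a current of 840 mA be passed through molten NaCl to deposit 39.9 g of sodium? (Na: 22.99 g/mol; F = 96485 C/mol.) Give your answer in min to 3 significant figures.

3320 min

n(Na) = 39.9 / 22.99 = 1.736 mol
Na⁺ + e⁻ → Na, so n(e⁻) = 1.736 mol
Q = 1.736 × 96485 = 1.675×10^5 C
t = Q / I = 1.675×10^5 / 0.840 = 1.994×10^5 s = 3320 min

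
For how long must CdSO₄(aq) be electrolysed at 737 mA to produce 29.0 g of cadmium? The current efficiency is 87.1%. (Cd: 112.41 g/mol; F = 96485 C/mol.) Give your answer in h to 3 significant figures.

n(Cd) = 29.0 / 112.41 = 0.2580 mol
Cd²⁺ + 2e⁻ → Cd, so n(e⁻) = 2 × 0.2580 = 0.5160 mol
Q = 0.5160 × 96485 / 0.871 = 57160 C
t = Q / I = 57160 / 0.737 = 77560 s = 21.5 h

21.5 h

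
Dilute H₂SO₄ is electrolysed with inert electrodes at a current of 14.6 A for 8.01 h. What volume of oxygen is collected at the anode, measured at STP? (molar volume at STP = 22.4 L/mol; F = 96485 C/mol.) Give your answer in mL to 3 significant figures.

24400 mL

Q = 14.6 A × 28836 s = 4.210×10^5 C
n(e⁻) = 4.210×10^5 / 96485 = 4.363 mol
2H₂O → O₂ + 4H⁺ + 4e⁻, so n(O₂) = 4.363 / 4 = 1.091 mol
V = 1.091 × 22.4 = 24.44 L
= 24400 mL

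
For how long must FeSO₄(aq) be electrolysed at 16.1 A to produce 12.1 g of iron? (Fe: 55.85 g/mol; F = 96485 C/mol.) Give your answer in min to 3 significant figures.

43.3 min

n(Fe) = 12.1 / 55.85 = 0.2167 mol
Fe²⁺ + 2e⁻ → Fe, so n(e⁻) = 2 × 0.2167 = 0.4334 mol
Q = 0.4334 × 96485 = 41820 C
t = Q / I = 41820 / 16.1 = 2598 s = 43.3 min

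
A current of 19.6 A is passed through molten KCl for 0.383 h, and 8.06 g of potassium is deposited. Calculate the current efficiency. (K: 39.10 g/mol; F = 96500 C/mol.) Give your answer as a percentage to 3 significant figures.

Q = 19.6 × 1378.8 = 27020 C
n(e⁻) = 27020 / 96500 = 0.2800 mol
K⁺ + e⁻ → K, so theoretical n(K) = 0.2800 mol → 10.95 g
Efficiency = 8.06 / 10.95 = 0.7361 = 73.6%

73.6%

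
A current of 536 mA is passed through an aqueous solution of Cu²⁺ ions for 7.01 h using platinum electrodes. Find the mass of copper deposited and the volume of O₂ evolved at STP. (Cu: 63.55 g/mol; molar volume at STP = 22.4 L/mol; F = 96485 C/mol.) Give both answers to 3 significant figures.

Q = 0.536 × 25236 = 13530 C; n(e⁻) = 13530 / 96485 = 0.1402 mol
Cathode: Cu²⁺ + 2e⁻ → Cu → n(Cu) = 0.1402/2 = 0.07010 mol → 4.45 g
Anode: 2H₂O → O₂ + 4H⁺ + 4e⁻ → n(O₂) = 0.1402/4 = 0.03505 mol → 0.785 L

4.45 g Cu; 0.785 L O₂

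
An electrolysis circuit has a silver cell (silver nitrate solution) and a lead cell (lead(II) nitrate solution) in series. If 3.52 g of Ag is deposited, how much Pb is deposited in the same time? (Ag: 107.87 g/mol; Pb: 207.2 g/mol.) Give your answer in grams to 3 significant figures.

n(Ag) = 3.52 / 107.87 = 0.03263 mol
Ag⁺ + e⁻ → Ag, so n(e⁻) = 0.03263 mol
The cells are in series, so the same charge (and hence the same n(e⁻) = 0.03263 mol) passes through both.
Pb²⁺ + 2e⁻ → Pb, so n(Pb) = 0.03263 / 2 = 0.01632 mol
m(Pb) = 0.01632 × 207.2 = 3.38 g

3.38 g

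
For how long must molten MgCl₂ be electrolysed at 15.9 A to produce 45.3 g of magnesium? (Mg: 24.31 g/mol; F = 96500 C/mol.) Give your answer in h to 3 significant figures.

6.28 h

n(Mg) = 45.3 / 24.31 = 1.863 mol
Mg²⁺ + 2e⁻ → Mg, so n(e⁻) = 2 × 1.863 = 3.726 mol
Q = 3.726 × 96500 = 3.596×10^5 C
t = Q / I = 3.596×10^5 / 15.9 = 22620 s = 6.28 h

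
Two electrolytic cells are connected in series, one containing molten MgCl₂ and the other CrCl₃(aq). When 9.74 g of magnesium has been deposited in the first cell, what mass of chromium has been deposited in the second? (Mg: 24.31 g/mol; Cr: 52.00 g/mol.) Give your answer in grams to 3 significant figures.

13.9 g

n(Mg) = 9.74 / 24.31 = 0.4007 mol
Mg²⁺ + 2e⁻ → Mg, so n(e⁻) = 2 × 0.4007 = 0.8014 mol
In series, the same 0.8014 mol of electrons flows through the second cell.
Cr³⁺ + 3e⁻ → Cr, so n(Cr) = 0.8014 / 3 = 0.2671 mol
m(Cr) = 0.2671 × 52.00 = 13.9 g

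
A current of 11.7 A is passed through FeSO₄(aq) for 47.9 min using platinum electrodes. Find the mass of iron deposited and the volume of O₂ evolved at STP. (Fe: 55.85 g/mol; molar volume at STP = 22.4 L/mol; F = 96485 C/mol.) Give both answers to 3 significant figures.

Q = 11.7 × 2874 = 33630 C; n(e⁻) = 33630 / 96485 = 0.3486 mol
Cathode: Fe²⁺ + 2e⁻ → Fe → n(Fe) = 0.3486/2 = 0.1743 mol → 9.73 g
Anode: 2H₂O → O₂ + 4H⁺ + 4e⁻ → n(O₂) = 0.3486/4 = 0.08715 mol → 1.95 L

9.73 g Fe; 1.95 L O₂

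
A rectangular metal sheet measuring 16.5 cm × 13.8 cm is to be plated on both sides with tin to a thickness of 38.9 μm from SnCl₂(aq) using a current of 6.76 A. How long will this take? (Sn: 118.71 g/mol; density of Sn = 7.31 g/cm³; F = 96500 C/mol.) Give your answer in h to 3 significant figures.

0.865 h

Plated area = 2 × 16.5 × 13.8 = 455.4 cm²
Volume = 455.4 × 38.9×10⁻⁴ cm = 1.772 cm³
m(Sn) = 1.772 × 7.31 = 12.95 g
n(Sn) = 12.95 / 118.71 = 0.1091 mol; n(e⁻) = 2 × 0.1091 = 0.2182 mol
Q = 0.2182 × 96500 = 21060 C
t = 21060 / 6.76 = 3115 s = 0.865 h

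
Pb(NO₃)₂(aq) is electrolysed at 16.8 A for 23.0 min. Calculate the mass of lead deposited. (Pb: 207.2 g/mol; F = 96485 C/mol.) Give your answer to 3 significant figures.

24.9 g

Q = 16.8 A × 1380 s = 23180 C
n(e⁻) = Q/F = 23180/96485 = 0.2402 mol
Pb²⁺ + 2e⁻ → Pb, so n(Pb) = 0.2402 / 2 = 0.1201 mol
m = 0.1201 × 207.2 = 24.9 g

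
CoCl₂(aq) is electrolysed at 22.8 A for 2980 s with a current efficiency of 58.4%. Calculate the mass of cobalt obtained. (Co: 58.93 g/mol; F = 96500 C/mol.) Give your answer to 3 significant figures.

12.1 g

Q = 22.8 × 2980 = 67940 C
n(e⁻) = 67940 / 96500 = 0.7040 mol
Co²⁺ + 2e⁻ → Co, so theoretical m(Co) = 0.3520 × 58.93 = 20.74 g
Actual mass = 58.4% × 20.74 = 12.1 g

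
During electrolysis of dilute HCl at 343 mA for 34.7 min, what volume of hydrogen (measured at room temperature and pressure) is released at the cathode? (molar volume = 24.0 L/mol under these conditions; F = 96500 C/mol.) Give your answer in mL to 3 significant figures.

88.8 mL

Q = It = 0.343 × 2082 = 714.1 C
Moles of electrons = 714.1 / 96500 = 0.007400 mol
2H⁺ + 2e⁻ → H₂, so n(H₂) = 0.007400 / 2 = 0.003700 mol
V = 0.003700 × 24.0 = 0.08880 L
= 88.8 mL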